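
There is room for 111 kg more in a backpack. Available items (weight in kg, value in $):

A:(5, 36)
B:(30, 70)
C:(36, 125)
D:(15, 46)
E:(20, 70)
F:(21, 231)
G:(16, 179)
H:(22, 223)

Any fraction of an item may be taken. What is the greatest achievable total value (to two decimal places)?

Sort by value per unit weight and fill in that order.
Order: G (179/16=11.19) > F (231/21=11.00) > H (223/22=10.14) > A (36/5=7.20) > E (70/20=3.50) > C (125/36=3.47) > D (46/15=3.07) > B (70/30=2.33)
Fill: take G (16 @ 179) → take F (21 @ 231) → take H (22 @ 223) → take A (5 @ 36) → take E (20 @ 70) → take 27/36 of C → 93.75; 111/111 used.
Total value = 832.75

832.75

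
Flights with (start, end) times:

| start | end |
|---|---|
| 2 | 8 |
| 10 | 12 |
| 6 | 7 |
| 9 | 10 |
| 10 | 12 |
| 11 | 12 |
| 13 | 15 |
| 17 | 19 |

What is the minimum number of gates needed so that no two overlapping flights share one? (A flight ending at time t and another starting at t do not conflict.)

3

Count concurrent intervals with a sweep; the peak is the room count.
Events (time:±→running): 2:+→1 6:+→2 7:-→1 8:-→0 9:+→1 10:-→0 10:+→1 10:+→2 11:+→3 … peak 3.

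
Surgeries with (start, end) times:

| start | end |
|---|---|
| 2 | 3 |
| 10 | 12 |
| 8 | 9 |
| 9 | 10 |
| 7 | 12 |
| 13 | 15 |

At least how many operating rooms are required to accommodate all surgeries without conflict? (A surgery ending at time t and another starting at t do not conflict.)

2

Count concurrent intervals with a sweep; the peak is the room count.
Events (time:±→running): 2:+→1 3:-→0 7:+→1 8:+→2 … peak 2.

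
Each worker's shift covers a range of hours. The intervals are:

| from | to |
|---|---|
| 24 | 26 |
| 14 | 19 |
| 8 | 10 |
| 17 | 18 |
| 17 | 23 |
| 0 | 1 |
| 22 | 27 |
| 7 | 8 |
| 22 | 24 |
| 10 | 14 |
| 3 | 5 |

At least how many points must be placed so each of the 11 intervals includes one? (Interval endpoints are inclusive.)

6

Process intervals by earliest right end; each time one isn't hit yet, stab at its right endpoint.
By right end: [0,1]  [3,5]  [7,8]  [8,10]  [10,14]  [17,18]  [14,19]  [17,23]  [22,24]  [24,26]  [22,27]
[0,1] uncovered → point at 1; [3,5] uncovered → point at 5; [7,8] uncovered → point at 8; [10,14] uncovered → point at 14; [17,18] uncovered → point at 18; [22,24] uncovered → point at 24.
Points: 1, 5, 8, 14, 18, 24 (6 total).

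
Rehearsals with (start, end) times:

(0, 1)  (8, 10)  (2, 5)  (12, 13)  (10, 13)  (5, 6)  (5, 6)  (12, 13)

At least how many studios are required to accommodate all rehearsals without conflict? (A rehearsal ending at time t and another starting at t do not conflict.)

3

Count concurrent intervals with a sweep; the peak is the room count.
starts: [0, 2, 5, 5, 8, 10, 12, 12]
ends:   [1, 5, 6, 6, 10, 13, 13, 13]
s0→1 e1→0 s2→1 e5→0 s5→1 s5→2 e6→1 e6→0 s8→1 e10→0 s10→1 s12→2 s12→3  — peak 3.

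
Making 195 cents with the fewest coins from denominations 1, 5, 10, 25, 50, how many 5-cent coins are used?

0

Use the largest denomination that fits, subtract, and repeat.
195 − 3×50→45 − 1×25→20 − 2×10→0
Count of 5: 0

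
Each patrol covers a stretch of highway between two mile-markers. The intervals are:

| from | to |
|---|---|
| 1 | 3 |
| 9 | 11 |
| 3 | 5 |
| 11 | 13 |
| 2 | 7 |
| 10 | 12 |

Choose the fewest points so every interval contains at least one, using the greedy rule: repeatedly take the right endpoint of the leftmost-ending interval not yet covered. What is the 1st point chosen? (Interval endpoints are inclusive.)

Sort by right endpoint; whenever an interval is uncovered, place a point at its right end.
Sorted: [1,3] [3,5] [2,7] [9,11] [10,12] [11,13]
{[1,3],[3,5],[2,7]} hit by 3; {[9,11],[10,12],[11,13]} hit by 11.
Points: 3, 11 (2 total).

3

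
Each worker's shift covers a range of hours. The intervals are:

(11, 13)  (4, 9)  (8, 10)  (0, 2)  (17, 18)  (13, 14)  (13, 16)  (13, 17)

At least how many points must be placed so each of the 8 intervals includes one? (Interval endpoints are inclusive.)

Sorted: [0,2] [4,9] [8,10] [11,13] [13,14] [13,16] [13,17] [17,18]
{[0,2]} hit by 2; {[4,9],[8,10]} hit by 9; {[11,13],[13,14],[13,16],[13,17]} hit by 13; {[17,18]} hit by 18.
Points: 2, 9, 13, 18 (4 total).

4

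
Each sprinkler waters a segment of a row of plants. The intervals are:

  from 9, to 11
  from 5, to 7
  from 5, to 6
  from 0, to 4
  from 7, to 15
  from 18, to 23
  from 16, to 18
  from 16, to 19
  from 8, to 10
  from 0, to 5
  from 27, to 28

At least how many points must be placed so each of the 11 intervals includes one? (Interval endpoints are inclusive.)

By right end: [0,4]  [0,5]  [5,6]  [5,7]  [8,10]  [9,11]  [7,15]  [16,18]  [16,19]  [18,23]  [27,28]
[0,4] uncovered → point at 4; [5,6] uncovered → point at 6; [8,10] uncovered → point at 10; [16,18] uncovered → point at 18; [27,28] uncovered → point at 28.
Points: 4, 6, 10, 18, 28 (5 total).

5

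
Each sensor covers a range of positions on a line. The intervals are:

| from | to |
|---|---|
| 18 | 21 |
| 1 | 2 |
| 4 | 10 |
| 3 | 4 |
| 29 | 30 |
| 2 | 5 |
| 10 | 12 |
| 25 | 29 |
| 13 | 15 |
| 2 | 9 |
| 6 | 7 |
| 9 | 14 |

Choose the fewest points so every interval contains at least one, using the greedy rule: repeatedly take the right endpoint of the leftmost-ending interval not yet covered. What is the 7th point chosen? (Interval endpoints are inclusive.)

29

By right end: [1,2]  [3,4]  [2,5]  [6,7]  [2,9]  [4,10]  [10,12]  [9,14]  [13,15]  [18,21]  [25,29]  [29,30]
[1,2] uncovered → point at 2; [3,4] uncovered → point at 4; [6,7] uncovered → point at 7; [10,12] uncovered → point at 12; [13,15] uncovered → point at 15; [18,21] uncovered → point at 21; [25,29] uncovered → point at 29.
Points: 2, 4, 7, 12, 15, 21, 29 (7 total).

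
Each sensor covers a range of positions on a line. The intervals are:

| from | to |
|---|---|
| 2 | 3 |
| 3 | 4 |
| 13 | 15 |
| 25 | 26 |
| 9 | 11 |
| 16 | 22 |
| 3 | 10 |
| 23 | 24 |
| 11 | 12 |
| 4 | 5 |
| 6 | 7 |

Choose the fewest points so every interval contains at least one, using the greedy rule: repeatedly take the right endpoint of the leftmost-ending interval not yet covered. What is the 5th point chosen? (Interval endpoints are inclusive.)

15

Sort by right endpoint; whenever an interval is uncovered, place a point at its right end.
Sorted: [2,3] [3,4] [4,5] [6,7] [3,10] [9,11] [11,12] [13,15] [16,22] [23,24] [25,26]
{[2,3],[3,4]} hit by 3; {[4,5]} hit by 5; {[6,7],[3,10]} hit by 7; {[9,11],[11,12]} hit by 11; {[13,15]} hit by 15; {[16,22]} hit by 22; {[23,24]} hit by 24; {[25,26]} hit by 26.
Points: 3, 5, 7, 11, 15, 22, 24, 26 (8 total).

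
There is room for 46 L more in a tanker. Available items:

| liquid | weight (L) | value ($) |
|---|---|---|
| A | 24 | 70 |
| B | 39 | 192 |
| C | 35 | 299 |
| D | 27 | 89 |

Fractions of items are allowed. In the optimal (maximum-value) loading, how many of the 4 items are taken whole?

Ratios (sorted): C 8.54, B 4.92, D 3.30, A 2.92
take C (35 @ 299); take 11/39 of B → 54.15. Capacity used 46/46.
1 item(s) taken whole; one partial (take 11/39 of B).

1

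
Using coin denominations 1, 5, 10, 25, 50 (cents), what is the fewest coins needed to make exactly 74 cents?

7

Use the largest denomination that fits, subtract, and repeat.
74 = 1×50 + 2×10 + 4×1
Total coins = 1 + 2 + 4 = 7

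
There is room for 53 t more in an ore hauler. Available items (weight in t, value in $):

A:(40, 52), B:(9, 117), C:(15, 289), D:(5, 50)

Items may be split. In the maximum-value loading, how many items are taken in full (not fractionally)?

3

Ratios (sorted): C 19.27, B 13.00, D 10.00, A 1.30
take C (15 @ 289); take B (9 @ 117); take D (5 @ 50); take 24/40 of A → 31.20. Capacity used 53/53.
3 item(s) taken whole; one partial (take 24/40 of A).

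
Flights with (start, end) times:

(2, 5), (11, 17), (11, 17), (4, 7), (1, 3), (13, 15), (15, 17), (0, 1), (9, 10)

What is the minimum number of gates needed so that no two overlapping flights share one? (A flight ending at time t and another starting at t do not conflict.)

Count concurrent intervals with a sweep; the peak is the room count.
starts: [0, 1, 2, 4, 9, 11, 11, 13, 15]
ends:   [1, 3, 5, 7, 10, 15, 17, 17, 17]
s0→1 e1→0 s1→1 s2→2 e3→1 s4→2 e5→1 e7→0 s9→1 e10→0 s11→1 s11→2 s13→3  — peak 3.

3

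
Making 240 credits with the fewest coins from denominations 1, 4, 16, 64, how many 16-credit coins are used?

3

240 − 3×64→48 − 3×16→0
Count of 16: 3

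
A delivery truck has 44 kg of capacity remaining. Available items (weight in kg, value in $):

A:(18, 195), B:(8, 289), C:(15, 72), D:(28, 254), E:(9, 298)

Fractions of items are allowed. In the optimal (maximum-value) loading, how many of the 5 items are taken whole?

3

Sort by value per unit weight and fill in that order.
Order: B (289/8=36.12) > E (298/9=33.11) > A (195/18=10.83) > D (254/28=9.07) > C (72/15=4.80)
Fill: take B (8 @ 289) → take E (9 @ 298) → take A (18 @ 195) → take 9/28 of D → 81.64; 44/44 used.
3 item(s) taken whole; one partial (take 9/28 of D).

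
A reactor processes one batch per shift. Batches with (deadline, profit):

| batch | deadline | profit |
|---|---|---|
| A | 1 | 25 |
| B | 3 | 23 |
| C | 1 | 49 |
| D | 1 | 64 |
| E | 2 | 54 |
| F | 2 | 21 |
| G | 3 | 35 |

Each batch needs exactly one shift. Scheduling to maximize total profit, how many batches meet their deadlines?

3

Take jobs in profit order; each goes to the latest open slot no later than its deadline.
By profit: D(d1,64), E(d2,54), C(d1,49), G(d3,35), A(d1,25), B(d3,23), F(d2,21)
D→slot 1; E→slot 2; C skipped; G→slot 3; A skipped; B skipped; F skipped.
3 of 7 scheduled.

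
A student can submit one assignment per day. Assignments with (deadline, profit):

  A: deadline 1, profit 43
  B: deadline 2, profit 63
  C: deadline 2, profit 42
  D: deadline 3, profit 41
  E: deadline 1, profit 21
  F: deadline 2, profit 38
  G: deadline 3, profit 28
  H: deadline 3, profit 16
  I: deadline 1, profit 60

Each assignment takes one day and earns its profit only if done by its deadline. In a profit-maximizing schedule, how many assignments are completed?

Profit order: B=63 I=60 A=43 C=42 D=41 F=38 G=28 E=21 H=16
Assign: B→slot 2, I→slot 1, A skipped, C skipped, D→slot 3, F skipped, G skipped, E skipped, H skipped.
Slots: [1:I] [2:B] [3:D]
3 of 9 scheduled.

3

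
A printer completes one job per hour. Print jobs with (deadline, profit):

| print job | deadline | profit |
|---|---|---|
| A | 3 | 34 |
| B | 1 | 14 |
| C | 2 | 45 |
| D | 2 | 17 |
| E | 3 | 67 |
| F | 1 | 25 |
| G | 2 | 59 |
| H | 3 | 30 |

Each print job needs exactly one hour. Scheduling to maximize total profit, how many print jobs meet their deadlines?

3

By profit: E(d3,67), G(d2,59), C(d2,45), A(d3,34), H(d3,30), F(d1,25), D(d2,17), B(d1,14)
E→slot 3; G→slot 2; C→slot 1; A skipped; H skipped; F skipped; D skipped; B skipped.
3 of 8 scheduled.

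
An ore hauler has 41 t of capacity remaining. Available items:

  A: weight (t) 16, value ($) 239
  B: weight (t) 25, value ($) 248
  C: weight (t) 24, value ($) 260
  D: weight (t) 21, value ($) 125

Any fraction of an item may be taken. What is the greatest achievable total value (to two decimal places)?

508.92

Order: A (239/16=14.94) > C (260/24=10.83) > B (248/25=9.92) > D (125/21=5.95)
Fill: take A (16 @ 239) → take C (24 @ 260) → take 1/25 of B → 9.92; 41/41 used.
Total value = 508.92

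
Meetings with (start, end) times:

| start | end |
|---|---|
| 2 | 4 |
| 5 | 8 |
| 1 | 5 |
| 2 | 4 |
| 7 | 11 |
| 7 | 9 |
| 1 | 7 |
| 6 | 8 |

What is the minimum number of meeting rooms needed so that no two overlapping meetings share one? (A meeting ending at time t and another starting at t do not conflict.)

4

Count concurrent intervals with a sweep; the peak is the room count.
starts: [1, 1, 2, 2, 5, 6, 7, 7]
ends:   [4, 4, 5, 7, 8, 8, 9, 11]
s1→1 s1→2 s2→3 s2→4  — peak 4.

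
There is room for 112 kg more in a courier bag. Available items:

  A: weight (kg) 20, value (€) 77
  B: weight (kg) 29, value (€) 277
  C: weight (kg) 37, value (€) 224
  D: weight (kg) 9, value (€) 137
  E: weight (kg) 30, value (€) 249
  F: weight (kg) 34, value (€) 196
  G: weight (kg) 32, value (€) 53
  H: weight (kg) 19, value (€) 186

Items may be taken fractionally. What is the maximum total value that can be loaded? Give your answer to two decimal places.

1000.35

Greedy by value/weight ratio, highest first.
Ratios (sorted): D 15.22, H 9.79, B 9.55, E 8.30, C 6.05, F 5.76, A 3.85, G 1.66
take D (9 @ 137); take H (19 @ 186); take B (29 @ 277); take E (30 @ 249); take 25/37 of C → 151.35. Capacity used 112/112.
Total value = 1000.35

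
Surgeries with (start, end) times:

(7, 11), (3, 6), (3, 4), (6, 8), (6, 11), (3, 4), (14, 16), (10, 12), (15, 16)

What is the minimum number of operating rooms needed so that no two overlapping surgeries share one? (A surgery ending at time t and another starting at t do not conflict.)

Events (time:±→running): 3:+→1 3:+→2 3:+→3 … peak 3.

3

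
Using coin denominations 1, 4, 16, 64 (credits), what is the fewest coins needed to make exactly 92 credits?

5

Use the largest denomination that fits, subtract, and repeat.
92 = 1×64 + 1×16 + 3×4
Total coins = 1 + 1 + 3 = 5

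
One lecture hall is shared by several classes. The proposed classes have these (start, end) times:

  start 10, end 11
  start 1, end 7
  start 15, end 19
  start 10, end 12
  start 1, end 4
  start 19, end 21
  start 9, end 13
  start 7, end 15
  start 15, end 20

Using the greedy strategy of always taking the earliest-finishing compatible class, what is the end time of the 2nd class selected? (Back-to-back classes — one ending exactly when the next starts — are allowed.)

Greedy by earliest finish: after sorting by end time, pick each interval compatible with the last pick.
Sorted by end: (1,4)  (1,7)  (10,11)  (10,12)  (9,13)  (7,15)  (15,19)  (15,20)  (19,21)
take (1,4); take (10,11); take (15,19); take (19,21).
Selected: (1,4) (10,11) (15,19) (19,21)

11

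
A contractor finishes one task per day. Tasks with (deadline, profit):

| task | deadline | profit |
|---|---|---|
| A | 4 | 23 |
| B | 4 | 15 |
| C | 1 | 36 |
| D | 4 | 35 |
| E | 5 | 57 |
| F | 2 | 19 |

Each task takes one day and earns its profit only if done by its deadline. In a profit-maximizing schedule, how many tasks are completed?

By profit: E(d5,57), C(d1,36), D(d4,35), A(d4,23), F(d2,19), B(d4,15)
E→slot 5; C→slot 1; D→slot 4; A→slot 3; F→slot 2; B skipped.
5 of 6 scheduled.

5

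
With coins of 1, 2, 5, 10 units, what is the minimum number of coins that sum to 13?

3

13 − 1×10→3 − 1×2→1 − 1×1→0
Total coins = 1 + 1 + 1 = 3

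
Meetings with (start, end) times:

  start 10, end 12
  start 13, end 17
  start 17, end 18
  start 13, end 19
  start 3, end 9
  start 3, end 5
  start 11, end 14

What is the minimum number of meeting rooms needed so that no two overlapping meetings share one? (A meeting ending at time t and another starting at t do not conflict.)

3

Count concurrent intervals with a sweep; the peak is the room count.
starts: [3, 3, 10, 11, 13, 13, 17]
ends:   [5, 9, 12, 14, 17, 18, 19]
s3→1 s3→2 e5→1 e9→0 s10→1 s11→2 e12→1 s13→2 s13→3  — peak 3.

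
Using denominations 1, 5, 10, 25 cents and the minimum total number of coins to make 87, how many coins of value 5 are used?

87 − 3×25→12 − 1×10→2 − 2×1→0
Count of 5: 0

0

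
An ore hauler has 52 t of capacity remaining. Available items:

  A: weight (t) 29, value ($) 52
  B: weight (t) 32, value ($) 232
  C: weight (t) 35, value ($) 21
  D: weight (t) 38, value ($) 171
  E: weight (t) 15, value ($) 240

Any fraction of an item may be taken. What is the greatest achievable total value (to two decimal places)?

Sort by value per unit weight and fill in that order.
Order: E (240/15=16.00) > B (232/32=7.25) > D (171/38=4.50) > A (52/29=1.79) > C (21/35=0.60)
Fill: take E (15 @ 240) → take B (32 @ 232) → take 5/38 of D → 22.50; 52/52 used.
Total value = 494.50

494.50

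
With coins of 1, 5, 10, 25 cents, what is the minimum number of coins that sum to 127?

127 = 5×25 + 2×1
Total coins = 5 + 2 = 7

7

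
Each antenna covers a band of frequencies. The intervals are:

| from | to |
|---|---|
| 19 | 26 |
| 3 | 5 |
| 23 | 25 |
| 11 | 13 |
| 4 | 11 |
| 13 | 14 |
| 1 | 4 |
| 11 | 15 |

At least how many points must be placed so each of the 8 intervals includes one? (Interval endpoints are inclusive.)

3

Sort by right endpoint; whenever an interval is uncovered, place a point at its right end.
By right end: [1,4]  [3,5]  [4,11]  [11,13]  [13,14]  [11,15]  [23,25]  [19,26]
[1,4] uncovered → point at 4; [11,13] uncovered → point at 13; [23,25] uncovered → point at 25.
Points: 4, 13, 25 (3 total).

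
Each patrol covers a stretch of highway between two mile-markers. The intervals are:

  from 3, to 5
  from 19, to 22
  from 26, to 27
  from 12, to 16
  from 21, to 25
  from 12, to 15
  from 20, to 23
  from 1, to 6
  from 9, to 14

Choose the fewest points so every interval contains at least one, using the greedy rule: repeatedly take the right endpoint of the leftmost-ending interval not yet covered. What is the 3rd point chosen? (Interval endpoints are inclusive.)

22

Process intervals by earliest right end; each time one isn't hit yet, stab at its right endpoint.
By right end: [3,5]  [1,6]  [9,14]  [12,15]  [12,16]  [19,22]  [20,23]  [21,25]  [26,27]
[3,5] uncovered → point at 5; [9,14] uncovered → point at 14; [19,22] uncovered → point at 22; [26,27] uncovered → point at 27.
Points: 5, 14, 22, 27 (4 total).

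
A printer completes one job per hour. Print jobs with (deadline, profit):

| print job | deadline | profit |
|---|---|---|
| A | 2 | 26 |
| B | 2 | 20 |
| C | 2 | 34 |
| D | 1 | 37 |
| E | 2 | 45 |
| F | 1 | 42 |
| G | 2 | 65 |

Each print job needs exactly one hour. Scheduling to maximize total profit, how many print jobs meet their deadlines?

2

Take jobs in profit order; each goes to the latest open slot no later than its deadline.
Profit order: G=65 E=45 F=42 D=37 C=34 A=26 B=20
Assign: G→slot 2, E→slot 1, F skipped, D skipped, C skipped, A skipped, B skipped.
Slots: [1:E] [2:G]
2 of 7 scheduled.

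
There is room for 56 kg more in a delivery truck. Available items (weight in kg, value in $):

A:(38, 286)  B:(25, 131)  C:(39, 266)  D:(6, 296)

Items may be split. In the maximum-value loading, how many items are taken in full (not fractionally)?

Ratios (sorted): D 49.33, A 7.53, C 6.82, B 5.24
take D (6 @ 296); take A (38 @ 286); take 12/39 of C → 81.85. Capacity used 56/56.
2 item(s) taken whole; one partial (take 12/39 of C).

2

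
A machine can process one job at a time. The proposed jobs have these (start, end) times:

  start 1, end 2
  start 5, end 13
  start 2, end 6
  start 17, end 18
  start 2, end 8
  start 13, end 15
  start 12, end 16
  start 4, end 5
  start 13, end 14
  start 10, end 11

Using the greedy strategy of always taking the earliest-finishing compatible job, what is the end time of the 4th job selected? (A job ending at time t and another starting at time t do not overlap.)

Greedy by earliest finish: after sorting by end time, pick each interval compatible with the last pick.
Sorted by end: (1,2)  (4,5)  (2,6)  (2,8)  (10,11)  (5,13)  (13,14)  (13,15)  (12,16)  (17,18)
take (1,2); take (4,5); skip (2,6); take (10,11); skip (5,13); take (13,14); skip (13,15); take (17,18).
Selected: (1,2) (4,5) (10,11) (13,14) (17,18)

14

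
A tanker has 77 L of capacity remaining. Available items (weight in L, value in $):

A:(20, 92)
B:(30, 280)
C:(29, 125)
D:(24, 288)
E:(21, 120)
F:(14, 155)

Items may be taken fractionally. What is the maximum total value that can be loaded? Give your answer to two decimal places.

774.43

Order: D (288/24=12.00) > F (155/14=11.07) > B (280/30=9.33) > E (120/21=5.71) > A (92/20=4.60) > C (125/29=4.31)
Fill: take D (24 @ 288) → take F (14 @ 155) → take B (30 @ 280) → take 9/21 of E → 51.43; 77/77 used.
Total value = 774.43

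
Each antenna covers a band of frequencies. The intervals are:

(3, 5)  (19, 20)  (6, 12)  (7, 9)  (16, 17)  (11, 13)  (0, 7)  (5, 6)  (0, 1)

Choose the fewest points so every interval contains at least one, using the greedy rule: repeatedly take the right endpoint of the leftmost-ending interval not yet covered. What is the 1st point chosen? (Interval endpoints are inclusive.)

By right end: [0,1]  [3,5]  [5,6]  [0,7]  [7,9]  [6,12]  [11,13]  [16,17]  [19,20]
[0,1] uncovered → point at 1; [3,5] uncovered → point at 5; [7,9] uncovered → point at 9; [11,13] uncovered → point at 13; [16,17] uncovered → point at 17; [19,20] uncovered → point at 20.
Points: 1, 5, 9, 13, 17, 20 (6 total).

1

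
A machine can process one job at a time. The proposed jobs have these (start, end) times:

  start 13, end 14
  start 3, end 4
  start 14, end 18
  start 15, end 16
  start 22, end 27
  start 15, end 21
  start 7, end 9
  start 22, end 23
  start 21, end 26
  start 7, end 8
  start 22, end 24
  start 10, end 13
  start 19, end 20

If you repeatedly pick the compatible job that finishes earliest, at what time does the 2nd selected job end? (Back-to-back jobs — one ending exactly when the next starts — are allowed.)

Sorted by end: (3,4)  (7,8)  (7,9)  (10,13)  (13,14)  (15,16)  (14,18)  (19,20)  (15,21)  (22,23)  (22,24)  (21,26)  (22,27)
take (3,4); take (7,8); skip (7,9); take (10,13); take (13,14); take (15,16); skip (14,18); take (19,20); take (22,23); skip (21,26).
Selected: (3,4) (7,8) (10,13) (13,14) (15,16) (19,20) (22,23)

8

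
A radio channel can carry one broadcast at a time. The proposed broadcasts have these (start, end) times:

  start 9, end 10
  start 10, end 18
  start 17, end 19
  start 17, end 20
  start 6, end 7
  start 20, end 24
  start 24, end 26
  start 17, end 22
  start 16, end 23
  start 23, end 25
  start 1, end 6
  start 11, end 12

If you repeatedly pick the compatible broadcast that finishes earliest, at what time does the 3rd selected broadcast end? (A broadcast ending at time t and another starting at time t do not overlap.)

10

By end time: (1,6), (6,7), (9,10), (11,12), (10,18), (17,19), (17,20), (17,22), (16,23), (20,24), (23,25), (24,26).
Pick (1,6); next start ≥ 6 → (6,7); next start ≥ 7 → (9,10); next start ≥ 10 → (11,12); next start ≥ 12 → (17,19); next start ≥ 19 → (20,24); next start ≥ 24 → (24,26).
Selected: (1,6) (6,7) (9,10) (11,12) (17,19) (20,24) (24,26)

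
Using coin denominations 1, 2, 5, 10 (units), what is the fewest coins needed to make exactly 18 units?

18 − 1×10→8 − 1×5→3 − 1×2→1 − 1×1→0
Total coins = 1 + 1 + 1 + 1 = 4

4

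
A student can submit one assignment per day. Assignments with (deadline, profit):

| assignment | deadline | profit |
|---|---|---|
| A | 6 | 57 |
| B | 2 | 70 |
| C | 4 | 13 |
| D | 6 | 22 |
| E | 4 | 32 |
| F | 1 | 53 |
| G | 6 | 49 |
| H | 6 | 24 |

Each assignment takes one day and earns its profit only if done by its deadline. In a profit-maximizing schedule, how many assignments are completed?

Take jobs in profit order; each goes to the latest open slot no later than its deadline.
By profit: B(d2,70), A(d6,57), F(d1,53), G(d6,49), E(d4,32), H(d6,24), D(d6,22), C(d4,13)
B→slot 2; A→slot 6; F→slot 1; G→slot 5; E→slot 4; H→slot 3; D skipped; C skipped.
6 of 8 scheduled.

6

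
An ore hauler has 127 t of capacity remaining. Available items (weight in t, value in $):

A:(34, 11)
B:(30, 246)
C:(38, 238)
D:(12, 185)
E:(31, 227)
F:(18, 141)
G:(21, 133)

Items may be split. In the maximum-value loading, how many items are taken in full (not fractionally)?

Sort by value per unit weight and fill in that order.
Order: D (185/12=15.42) > B (246/30=8.20) > F (141/18=7.83) > E (227/31=7.32) > G (133/21=6.33) > C (238/38=6.26) > A (11/34=0.32)
Fill: take D (12 @ 185) → take B (30 @ 246) → take F (18 @ 141) → take E (31 @ 227) → take G (21 @ 133) → take 15/38 of C → 93.95; 127/127 used.
5 item(s) taken whole; one partial (take 15/38 of C).

5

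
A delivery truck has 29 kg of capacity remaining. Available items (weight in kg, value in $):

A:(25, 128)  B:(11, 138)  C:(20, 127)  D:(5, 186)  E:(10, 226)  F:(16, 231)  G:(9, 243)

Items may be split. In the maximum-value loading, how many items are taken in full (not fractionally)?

Greedy by value/weight ratio, highest first.
Ratios (sorted): D 37.20, G 27.00, E 22.60, F 14.44, B 12.55, C 6.35, A 5.12
take D (5 @ 186); take G (9 @ 243); take E (10 @ 226); take 5/16 of F → 72.19. Capacity used 29/29.
3 item(s) taken whole; one partial (take 5/16 of F).

3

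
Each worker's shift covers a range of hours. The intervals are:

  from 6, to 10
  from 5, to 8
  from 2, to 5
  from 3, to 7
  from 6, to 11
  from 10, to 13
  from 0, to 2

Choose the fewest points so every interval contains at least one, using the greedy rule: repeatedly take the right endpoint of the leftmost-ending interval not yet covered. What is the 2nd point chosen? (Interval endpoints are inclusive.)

Sort by right endpoint; whenever an interval is uncovered, place a point at its right end.
Sorted: [0,2] [2,5] [3,7] [5,8] [6,10] [6,11] [10,13]
{[0,2],[2,5]} hit by 2; {[3,7],[5,8],[6,10],[6,11]} hit by 7; {[10,13]} hit by 13.
Points: 2, 7, 13 (3 total).

7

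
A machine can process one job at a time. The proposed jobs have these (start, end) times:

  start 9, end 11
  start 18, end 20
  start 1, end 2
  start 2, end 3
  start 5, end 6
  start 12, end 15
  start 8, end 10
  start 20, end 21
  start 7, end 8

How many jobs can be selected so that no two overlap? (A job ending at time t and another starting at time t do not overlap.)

8

Sort by end time and greedily take each interval whose start is ≥ the last chosen end.
Sorted by end: (1,2)  (2,3)  (5,6)  (7,8)  (8,10)  (9,11)  (12,15)  (18,20)  (20,21)
take (1,2); take (2,3); take (5,6); take (7,8); take (8,10); take (12,15); take (18,20); take (20,21).
Selected 8 jobs.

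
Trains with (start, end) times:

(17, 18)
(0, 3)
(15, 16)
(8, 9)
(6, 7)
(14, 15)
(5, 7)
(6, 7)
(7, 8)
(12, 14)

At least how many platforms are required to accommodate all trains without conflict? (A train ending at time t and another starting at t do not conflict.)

Events (time:±→running): 0:+→1 3:-→0 5:+→1 6:+→2 6:+→3 … peak 3.

3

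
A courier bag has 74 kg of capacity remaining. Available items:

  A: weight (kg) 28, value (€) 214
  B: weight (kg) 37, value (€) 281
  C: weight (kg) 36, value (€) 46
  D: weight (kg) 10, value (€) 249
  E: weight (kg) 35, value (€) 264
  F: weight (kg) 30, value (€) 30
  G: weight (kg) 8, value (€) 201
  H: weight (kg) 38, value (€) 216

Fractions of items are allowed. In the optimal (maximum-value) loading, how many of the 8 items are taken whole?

3

Order: G (201/8=25.12) > D (249/10=24.90) > A (214/28=7.64) > B (281/37=7.59) > E (264/35=7.54) > H (216/38=5.68) > C (46/36=1.28) > F (30/30=1.00)
Fill: take G (8 @ 201) → take D (10 @ 249) → take A (28 @ 214) → take 28/37 of B → 212.65; 74/74 used.
3 item(s) taken whole; one partial (take 28/37 of B).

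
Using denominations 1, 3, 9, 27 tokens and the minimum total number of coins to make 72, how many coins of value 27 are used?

2

72 = 2×27 + 2×9
Count of 27: 2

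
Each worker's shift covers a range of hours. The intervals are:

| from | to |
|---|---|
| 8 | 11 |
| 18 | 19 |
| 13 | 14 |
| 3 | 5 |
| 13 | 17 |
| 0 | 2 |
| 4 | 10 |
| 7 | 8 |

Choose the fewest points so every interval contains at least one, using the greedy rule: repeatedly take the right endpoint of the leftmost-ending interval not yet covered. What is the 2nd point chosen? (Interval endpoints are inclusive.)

By right end: [0,2]  [3,5]  [7,8]  [4,10]  [8,11]  [13,14]  [13,17]  [18,19]
[0,2] uncovered → point at 2; [3,5] uncovered → point at 5; [7,8] uncovered → point at 8; [13,14] uncovered → point at 14; [18,19] uncovered → point at 19.
Points: 2, 5, 8, 14, 19 (5 total).

5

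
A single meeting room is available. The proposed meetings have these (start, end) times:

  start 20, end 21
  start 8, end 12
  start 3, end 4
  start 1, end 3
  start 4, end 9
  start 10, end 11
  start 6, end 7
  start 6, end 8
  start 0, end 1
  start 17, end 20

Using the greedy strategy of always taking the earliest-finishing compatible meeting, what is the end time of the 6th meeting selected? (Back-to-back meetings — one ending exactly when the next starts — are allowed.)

20

Sort by end time and greedily take each interval whose start is ≥ the last chosen end.
Sorted by end: (0,1)  (1,3)  (3,4)  (6,7)  (6,8)  (4,9)  (10,11)  (8,12)  (17,20)  (20,21)
take (0,1); take (1,3); take (3,4); take (6,7); skip (6,8); skip (4,9); take (10,11); skip (8,12); take (17,20); take (20,21).
Selected: (0,1) (1,3) (3,4) (6,7) (10,11) (17,20) (20,21)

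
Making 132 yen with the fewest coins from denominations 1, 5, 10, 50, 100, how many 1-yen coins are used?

132 = 1×100 + 3×10 + 2×1
Count of 1: 2

2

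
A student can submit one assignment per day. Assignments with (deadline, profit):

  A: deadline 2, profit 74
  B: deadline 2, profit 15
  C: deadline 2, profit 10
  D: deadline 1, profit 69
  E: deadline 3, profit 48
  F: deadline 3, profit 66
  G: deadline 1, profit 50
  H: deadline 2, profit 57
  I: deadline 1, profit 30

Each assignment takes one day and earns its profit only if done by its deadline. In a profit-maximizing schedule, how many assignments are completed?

3

By profit: A(d2,74), D(d1,69), F(d3,66), H(d2,57), G(d1,50), E(d3,48), I(d1,30), B(d2,15), C(d2,10)
A→slot 2; D→slot 1; F→slot 3; H skipped; G skipped; E skipped; I skipped; B skipped; C skipped.
3 of 9 scheduled.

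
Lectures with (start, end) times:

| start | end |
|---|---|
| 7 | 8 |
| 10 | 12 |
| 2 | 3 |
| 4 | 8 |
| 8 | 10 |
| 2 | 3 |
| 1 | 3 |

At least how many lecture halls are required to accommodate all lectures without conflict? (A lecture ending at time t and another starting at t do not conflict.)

3

Count concurrent intervals with a sweep; the peak is the room count.
starts: [1, 2, 2, 4, 7, 8, 10]
ends:   [3, 3, 3, 8, 8, 10, 12]
s1→1 s2→2 s2→3  — peak 3.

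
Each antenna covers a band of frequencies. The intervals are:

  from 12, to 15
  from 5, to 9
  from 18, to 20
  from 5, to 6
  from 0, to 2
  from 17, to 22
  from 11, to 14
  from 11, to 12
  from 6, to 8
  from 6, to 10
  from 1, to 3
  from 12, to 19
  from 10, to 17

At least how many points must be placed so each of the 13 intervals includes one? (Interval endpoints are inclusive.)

4

Sort by right endpoint; whenever an interval is uncovered, place a point at its right end.
By right end: [0,2]  [1,3]  [5,6]  [6,8]  [5,9]  [6,10]  [11,12]  [11,14]  [12,15]  [10,17]  [12,19]  [18,20]  [17,22]
[0,2] uncovered → point at 2; [5,6] uncovered → point at 6; [11,12] uncovered → point at 12; [18,20] uncovered → point at 20.
Points: 2, 6, 12, 20 (4 total).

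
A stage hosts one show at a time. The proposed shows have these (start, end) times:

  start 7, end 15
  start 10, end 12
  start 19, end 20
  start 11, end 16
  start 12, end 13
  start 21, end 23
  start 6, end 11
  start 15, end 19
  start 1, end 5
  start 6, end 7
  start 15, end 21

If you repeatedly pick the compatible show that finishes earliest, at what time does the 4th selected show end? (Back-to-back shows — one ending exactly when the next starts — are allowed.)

Order by finish time; keep every interval that doesn't clash with the previous kept one.
Sorted by end: (1,5)  (6,7)  (6,11)  (10,12)  (12,13)  (7,15)  (11,16)  (15,19)  (19,20)  (15,21)  (21,23)
take (1,5); take (6,7); skip (6,11); take (10,12); take (12,13); take (15,19); take (19,20); take (21,23).
Selected: (1,5) (6,7) (10,12) (12,13) (15,19) (19,20) (21,23)

13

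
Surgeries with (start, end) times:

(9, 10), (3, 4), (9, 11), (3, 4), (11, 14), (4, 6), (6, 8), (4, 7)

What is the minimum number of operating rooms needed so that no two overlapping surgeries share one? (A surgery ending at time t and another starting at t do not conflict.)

2

The answer is the maximum number of intervals overlapping at any instant.
Events (time:±→running): 3:+→1 3:+→2 … peak 2.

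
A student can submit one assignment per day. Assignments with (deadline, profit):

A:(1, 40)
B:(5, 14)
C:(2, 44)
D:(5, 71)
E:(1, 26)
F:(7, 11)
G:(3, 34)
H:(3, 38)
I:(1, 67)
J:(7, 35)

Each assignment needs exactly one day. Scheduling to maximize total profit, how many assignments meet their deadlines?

Sort by profit descending; place each in the latest free slot ≤ its deadline.
By profit: D(d5,71), I(d1,67), C(d2,44), A(d1,40), H(d3,38), J(d7,35), G(d3,34), E(d1,26), B(d5,14), F(d7,11)
D→slot 5; I→slot 1; C→slot 2; A skipped; H→slot 3; J→slot 7; G skipped; E skipped; B→slot 4; F→slot 6.
7 of 10 scheduled.

7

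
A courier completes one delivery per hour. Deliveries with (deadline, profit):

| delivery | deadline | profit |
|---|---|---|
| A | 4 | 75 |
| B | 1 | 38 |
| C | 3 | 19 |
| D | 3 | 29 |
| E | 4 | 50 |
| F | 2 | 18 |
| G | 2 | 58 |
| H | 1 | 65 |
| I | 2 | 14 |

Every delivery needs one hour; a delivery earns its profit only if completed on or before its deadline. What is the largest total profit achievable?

By profit: A(d4,75), H(d1,65), G(d2,58), E(d4,50), B(d1,38), D(d3,29), C(d3,19), F(d2,18), I(d2,14)
A→slot 4; H→slot 1; G→slot 2; E→slot 3; B skipped; D skipped; C skipped; F skipped; I skipped.
Profit = 65 + 58 + 50 + 75 = 248

248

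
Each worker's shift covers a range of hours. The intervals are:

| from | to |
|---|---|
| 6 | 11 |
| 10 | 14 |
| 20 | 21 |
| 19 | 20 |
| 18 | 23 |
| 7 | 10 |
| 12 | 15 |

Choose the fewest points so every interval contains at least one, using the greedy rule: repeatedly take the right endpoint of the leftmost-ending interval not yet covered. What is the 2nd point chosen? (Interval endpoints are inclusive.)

15

Process intervals by earliest right end; each time one isn't hit yet, stab at its right endpoint.
Sorted: [7,10] [6,11] [10,14] [12,15] [19,20] [20,21] [18,23]
{[7,10],[6,11],[10,14]} hit by 10; {[12,15]} hit by 15; {[19,20],[20,21],[18,23]} hit by 20.
Points: 10, 15, 20 (3 total).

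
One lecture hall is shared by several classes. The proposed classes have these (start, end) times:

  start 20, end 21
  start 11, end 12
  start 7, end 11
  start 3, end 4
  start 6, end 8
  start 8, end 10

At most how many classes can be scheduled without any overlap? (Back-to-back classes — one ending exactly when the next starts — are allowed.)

By end time: (3,4), (6,8), (8,10), (7,11), (11,12), (20,21).
Pick (3,4); next start ≥ 4 → (6,8); next start ≥ 8 → (8,10); next start ≥ 10 → (11,12); next start ≥ 12 → (20,21).
Selected 5 classes.

5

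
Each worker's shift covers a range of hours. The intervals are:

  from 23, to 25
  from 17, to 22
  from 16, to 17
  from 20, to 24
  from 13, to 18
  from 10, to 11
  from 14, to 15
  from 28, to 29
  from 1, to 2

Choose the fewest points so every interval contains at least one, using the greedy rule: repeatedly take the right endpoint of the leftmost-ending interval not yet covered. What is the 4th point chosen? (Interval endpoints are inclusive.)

17

Process intervals by earliest right end; each time one isn't hit yet, stab at its right endpoint.
By right end: [1,2]  [10,11]  [14,15]  [16,17]  [13,18]  [17,22]  [20,24]  [23,25]  [28,29]
[1,2] uncovered → point at 2; [10,11] uncovered → point at 11; [14,15] uncovered → point at 15; [16,17] uncovered → point at 17; [20,24] uncovered → point at 24; [28,29] uncovered → point at 29.
Points: 2, 11, 15, 17, 24, 29 (6 total).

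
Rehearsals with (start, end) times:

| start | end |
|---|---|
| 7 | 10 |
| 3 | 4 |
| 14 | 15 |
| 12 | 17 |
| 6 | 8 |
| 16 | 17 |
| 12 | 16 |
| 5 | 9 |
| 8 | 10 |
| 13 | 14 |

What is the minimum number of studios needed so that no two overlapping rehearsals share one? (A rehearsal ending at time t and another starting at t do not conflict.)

3

starts: [3, 5, 6, 7, 8, 12, 12, 13, 14, 16]
ends:   [4, 8, 9, 10, 10, 14, 15, 16, 17, 17]
s3→1 e4→0 s5→1 s6→2 s7→3  — peak 3.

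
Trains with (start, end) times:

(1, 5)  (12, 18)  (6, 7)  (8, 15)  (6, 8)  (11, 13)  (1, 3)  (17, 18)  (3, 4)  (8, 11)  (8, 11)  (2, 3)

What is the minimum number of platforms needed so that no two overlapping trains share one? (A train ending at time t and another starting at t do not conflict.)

3

Count concurrent intervals with a sweep; the peak is the room count.
Events (time:±→running): 1:+→1 1:+→2 2:+→3 … peak 3.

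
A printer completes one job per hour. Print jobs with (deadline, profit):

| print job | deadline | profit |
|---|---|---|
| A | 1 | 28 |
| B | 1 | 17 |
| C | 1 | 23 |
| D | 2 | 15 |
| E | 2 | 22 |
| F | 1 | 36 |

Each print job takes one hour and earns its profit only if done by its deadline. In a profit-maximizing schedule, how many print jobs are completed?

Profit order: F=36 A=28 C=23 E=22 B=17 D=15
Assign: F→slot 1, A skipped, C skipped, E→slot 2, B skipped, D skipped.
Slots: [1:F] [2:E]
2 of 6 scheduled.

2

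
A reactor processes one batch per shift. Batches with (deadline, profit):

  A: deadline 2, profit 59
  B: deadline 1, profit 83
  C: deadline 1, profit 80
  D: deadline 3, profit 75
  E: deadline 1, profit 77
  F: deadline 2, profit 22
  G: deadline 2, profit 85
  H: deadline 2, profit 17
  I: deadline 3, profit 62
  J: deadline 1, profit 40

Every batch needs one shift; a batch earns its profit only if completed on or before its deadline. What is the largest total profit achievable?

By profit: G(d2,85), B(d1,83), C(d1,80), E(d1,77), D(d3,75), I(d3,62), A(d2,59), J(d1,40), F(d2,22), H(d2,17)
G→slot 2; B→slot 1; C skipped; E skipped; D→slot 3; I skipped; A skipped; J skipped; F skipped; H skipped.
Profit = 83 + 85 + 75 = 243

243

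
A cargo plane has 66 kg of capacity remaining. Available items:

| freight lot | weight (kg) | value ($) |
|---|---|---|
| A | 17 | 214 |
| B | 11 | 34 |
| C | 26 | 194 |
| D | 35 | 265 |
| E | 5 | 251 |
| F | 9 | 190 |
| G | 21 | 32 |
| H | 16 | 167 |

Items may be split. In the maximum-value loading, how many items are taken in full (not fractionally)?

4

Order: E (251/5=50.20) > F (190/9=21.11) > A (214/17=12.59) > H (167/16=10.44) > D (265/35=7.57) > C (194/26=7.46) > B (34/11=3.09) > G (32/21=1.52)
Fill: take E (5 @ 251) → take F (9 @ 190) → take A (17 @ 214) → take H (16 @ 167) → take 19/35 of D → 143.86; 66/66 used.
4 item(s) taken whole; one partial (take 19/35 of D).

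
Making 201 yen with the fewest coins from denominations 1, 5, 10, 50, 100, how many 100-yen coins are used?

201 = 2×100 + 1×1
Count of 100: 2

2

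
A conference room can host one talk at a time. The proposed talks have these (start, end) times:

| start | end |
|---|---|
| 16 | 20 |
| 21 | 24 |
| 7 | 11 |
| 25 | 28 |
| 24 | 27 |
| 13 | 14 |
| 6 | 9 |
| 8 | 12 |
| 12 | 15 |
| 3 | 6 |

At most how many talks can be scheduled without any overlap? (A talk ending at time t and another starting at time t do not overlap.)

6

By end time: (3,6), (6,9), (7,11), (8,12), (13,14), (12,15), (16,20), (21,24), (24,27), (25,28).
Pick (3,6); next start ≥ 6 → (6,9); next start ≥ 9 → (13,14); next start ≥ 14 → (16,20); next start ≥ 20 → (21,24); next start ≥ 24 → (24,27).
Selected 6 talks.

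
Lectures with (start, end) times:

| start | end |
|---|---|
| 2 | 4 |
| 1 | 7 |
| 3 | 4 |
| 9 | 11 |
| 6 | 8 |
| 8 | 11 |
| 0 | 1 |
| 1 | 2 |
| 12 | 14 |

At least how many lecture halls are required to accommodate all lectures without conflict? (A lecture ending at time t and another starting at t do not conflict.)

3

Events (time:±→running): 0:+→1 1:-→0 1:+→1 1:+→2 2:-→1 2:+→2 3:+→3 … peak 3.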